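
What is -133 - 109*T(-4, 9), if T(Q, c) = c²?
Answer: -8962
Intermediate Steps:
-133 - 109*T(-4, 9) = -133 - 109*9² = -133 - 109*81 = -133 - 8829 = -8962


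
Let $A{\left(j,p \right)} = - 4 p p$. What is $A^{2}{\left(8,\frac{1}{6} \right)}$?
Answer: $\frac{1}{81} \approx 0.012346$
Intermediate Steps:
$A{\left(j,p \right)} = - 4 p^{2}$
$A^{2}{\left(8,\frac{1}{6} \right)} = \left(- 4 \left(\frac{1}{6}\right)^{2}\right)^{2} = \left(- \frac{4}{36}\right)^{2} = \left(\left(-4\right) \frac{1}{36}\right)^{2} = \left(- \frac{1}{9}\right)^{2} = \frac{1}{81}$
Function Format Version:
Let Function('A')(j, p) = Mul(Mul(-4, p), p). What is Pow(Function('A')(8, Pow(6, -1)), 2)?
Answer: Rational(1, 81) ≈ 0.012346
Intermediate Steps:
Function('A')(j, p) = Mul(-4, Pow(p, 2))
Pow(Function('A')(8, Pow(6, -1)), 2) = Pow(Mul(-4, Pow(Pow(6, -1), 2)), 2) = Pow(Mul(-4, Pow(Rational(1, 6), 2)), 2) = Pow(Mul(-4, Rational(1, 36)), 2) = Pow(Rational(-1, 9), 2) = Rational(1, 81)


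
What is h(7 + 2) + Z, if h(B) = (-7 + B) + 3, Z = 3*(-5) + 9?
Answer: -1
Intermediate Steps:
Z = -6 (Z = -15 + 9 = -6)
h(B) = -4 + B
h(7 + 2) + Z = (-4 + (7 + 2)) - 6 = (-4 + 9) - 6 = 5 - 6 = -1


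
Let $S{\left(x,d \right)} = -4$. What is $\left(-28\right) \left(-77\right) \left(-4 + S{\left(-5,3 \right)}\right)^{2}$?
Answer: $137984$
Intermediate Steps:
$\left(-28\right) \left(-77\right) \left(-4 + S{\left(-5,3 \right)}\right)^{2} = \left(-28\right) \left(-77\right) \left(-4 - 4\right)^{2} = 2156 \left(-8\right)^{2} = 2156 \cdot 64 = 137984$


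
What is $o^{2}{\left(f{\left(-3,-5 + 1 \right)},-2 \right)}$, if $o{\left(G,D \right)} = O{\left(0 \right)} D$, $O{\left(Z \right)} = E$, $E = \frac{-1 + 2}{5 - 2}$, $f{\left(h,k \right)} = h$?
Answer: $\frac{4}{9} \approx 0.44444$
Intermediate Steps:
$E = \frac{1}{3}$ ($E = 1 \cdot \frac{1}{3} = \frac{1}{3} \approx 0.33333$)
$O{\left(Z \right)} = \frac{1}{3}$
$o{\left(G,D \right)} = \frac{D}{3}$
$o^{2}{\left(f{\left(-3,-5 + 1 \right)},-2 \right)} = \left(\frac{1}{3} \left(-2\right)\right)^{2} = \left(- \frac{2}{3}\right)^{2} = \frac{4}{9}$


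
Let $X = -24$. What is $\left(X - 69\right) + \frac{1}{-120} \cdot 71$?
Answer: $- \frac{11231}{120} \approx -93.592$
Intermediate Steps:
$\left(X - 69\right) + \frac{1}{-120} \cdot 71 = \left(-24 - 69\right) + \frac{1}{-120} \cdot 71 = -93 - \frac{71}{120} = - \frac{11231}{120}$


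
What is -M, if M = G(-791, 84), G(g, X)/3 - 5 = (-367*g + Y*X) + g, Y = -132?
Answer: -835269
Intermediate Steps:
G(g, X) = 15 - 1098*g - 396*X (G(g, X) = 15 + 3*((-367*g - 132*X) + g) = 15 + 3*(-366*g - 132*X) = 15 + (-1098*g - 396*X) = 15 - 1098*g - 396*X)
M = 835269 (M = 15 - 1098*(-791) - 396*84 = 15 + 868518 - 33264 = 835269)
-M = -1*835269 = -835269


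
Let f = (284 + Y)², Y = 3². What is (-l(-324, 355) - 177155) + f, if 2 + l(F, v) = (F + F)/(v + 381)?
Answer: -8399887/92 ≈ -91303.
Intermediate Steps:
Y = 9
l(F, v) = -2 + 2*F/(381 + v) (l(F, v) = -2 + (F + F)/(v + 381) = -2 + (2*F)/(381 + v) = -2 + 2*F/(381 + v))
f = 85849 (f = (284 + 9)² = 293² = 85849)
(-l(-324, 355) - 177155) + f = (-2*(-381 - 324 - 1*355)/(381 + 355) - 177155) + 85849 = (-2*(-381 - 324 - 355)/736 - 177155) + 85849 = (-2*(-1060)/736 - 177155) + 85849 = (-1*(-265/92) - 177155) + 85849 = (265/92 - 177155) + 85849 = -16297995/92 + 85849 = -8399887/92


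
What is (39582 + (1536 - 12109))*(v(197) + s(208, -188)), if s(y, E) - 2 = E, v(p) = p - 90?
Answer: -2291711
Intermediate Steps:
v(p) = -90 + p
s(y, E) = 2 + E
(39582 + (1536 - 12109))*(v(197) + s(208, -188)) = (39582 + (1536 - 12109))*((-90 + 197) + (2 - 188)) = (39582 - 10573)*(107 - 186) = 29009*(-79) = -2291711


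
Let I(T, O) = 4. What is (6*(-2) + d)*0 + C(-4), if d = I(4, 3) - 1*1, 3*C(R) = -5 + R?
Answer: -3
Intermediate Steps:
C(R) = -5/3 + R/3 (C(R) = (-5 + R)/3 = -5/3 + R/3)
d = 3 (d = 4 - 1*1 = 4 - 1 = 3)
(6*(-2) + d)*0 + C(-4) = (6*(-2) + 3)*0 + (-5/3 + (⅓)*(-4)) = (-12 + 3)*0 + (-5/3 - 4/3) = -9*0 - 3 = 0 - 3 = -3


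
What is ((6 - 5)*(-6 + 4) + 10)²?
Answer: 64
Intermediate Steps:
((6 - 5)*(-6 + 4) + 10)² = (1*(-2) + 10)² = (-2 + 10)² = 8² = 64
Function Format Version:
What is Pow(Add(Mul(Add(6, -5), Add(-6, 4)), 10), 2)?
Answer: 64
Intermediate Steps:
Pow(Add(Mul(Add(6, -5), Add(-6, 4)), 10), 2) = Pow(Add(Mul(1, -2), 10), 2) = Pow(Add(-2, 10), 2) = Pow(8, 2) = 64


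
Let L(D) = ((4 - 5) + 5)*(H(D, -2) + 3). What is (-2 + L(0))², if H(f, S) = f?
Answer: 100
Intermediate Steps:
L(D) = 12 + 4*D (L(D) = ((4 - 5) + 5)*(D + 3) = (-1 + 5)*(3 + D) = 4*(3 + D) = 12 + 4*D)
(-2 + L(0))² = (-2 + (12 + 4*0))² = (-2 + (12 + 0))² = (-2 + 12)² = 10² = 100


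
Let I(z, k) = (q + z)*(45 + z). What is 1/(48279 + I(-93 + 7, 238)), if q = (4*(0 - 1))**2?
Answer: 1/51149 ≈ 1.9551e-5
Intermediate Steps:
q = 16 (q = (4*(-1))**2 = (-4)**2 = 16)
I(z, k) = (16 + z)*(45 + z)
1/(48279 + I(-93 + 7, 238)) = 1/(48279 + (720 + (-93 + 7)**2 + 61*(-93 + 7))) = 1/(48279 + (720 + (-86)**2 + 61*(-86))) = 1/(48279 + (720 + 7396 - 5246)) = 1/(48279 + 2870) = 1/51149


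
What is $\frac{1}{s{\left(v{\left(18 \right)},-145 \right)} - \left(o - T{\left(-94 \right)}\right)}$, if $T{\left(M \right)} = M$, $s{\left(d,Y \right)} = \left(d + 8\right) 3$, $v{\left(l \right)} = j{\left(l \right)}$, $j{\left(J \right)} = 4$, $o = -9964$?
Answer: $\frac{1}{9906} \approx 0.00010095$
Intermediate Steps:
$v{\left(l \right)} = 4$
$s{\left(d,Y \right)} = 24 + 3 d$ ($s{\left(d,Y \right)} = \left(8 + d\right) 3 = 24 + 3 d$)
$\frac{1}{s{\left(v{\left(18 \right)},-145 \right)} - \left(o - T{\left(-94 \right)}\right)} = \frac{1}{\left(24 + 3 \cdot 4\right) - -9870} = \frac{1}{\left(24 + 12\right) + \left(-94 + 9964\right)} = \frac{1}{36 + 9870} = \frac{1}{9906}$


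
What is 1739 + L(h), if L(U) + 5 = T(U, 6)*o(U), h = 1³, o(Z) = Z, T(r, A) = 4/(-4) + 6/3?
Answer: 1735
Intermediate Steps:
T(r, A) = 1 (T(r, A) = 4*(-¼) + 6*(⅓) = -1 + 2 = 1)
h = 1
L(U) = -5 + U (L(U) = -5 + 1*U = -5 + U)
1739 + L(h) = 1739 + (-5 + 1) = 1739 - 4 = 1735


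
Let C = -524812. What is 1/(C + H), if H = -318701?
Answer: -1/843513 ≈ -1.1855e-6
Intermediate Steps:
1/(C + H) = 1/(-524812 - 318701) = 1/(-843513) = -1/843513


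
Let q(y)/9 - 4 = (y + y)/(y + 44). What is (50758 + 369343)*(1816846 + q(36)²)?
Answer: 76407583807181/100 ≈ 7.6408e+11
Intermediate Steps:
q(y) = 36 + 18*y/(44 + y) (q(y) = 36 + 9*((y + y)/(y + 44)) = 36 + 9*((2*y)/(44 + y)) = 36 + 9*(2*y/(44 + y)) = 36 + 18*y/(44 + y))
(50758 + 369343)*(1816846 + q(36)²) = (50758 + 369343)*(1816846 + (18*(88 + 3*36)/(44 + 36))²) = 420101*(1816846 + (18*(88 + 108)/80)²) = 420101*(1816846 + (18*(1/80)*196)²) = 420101*(1816846 + (441/10)²) = 420101*(1816846 + 194481/100) = 420101*(181879081/100) = 76407583807181/100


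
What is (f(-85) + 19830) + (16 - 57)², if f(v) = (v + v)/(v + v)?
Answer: 21512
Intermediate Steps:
f(v) = 1 (f(v) = (2*v)/((2*v)) = (2*v)*(1/(2*v)) = 1)
(f(-85) + 19830) + (16 - 57)² = (1 + 19830) + (16 - 57)² = 19831 + (-41)² = 19831 + 1681 = 21512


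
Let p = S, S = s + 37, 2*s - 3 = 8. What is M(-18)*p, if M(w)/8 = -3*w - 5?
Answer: 16660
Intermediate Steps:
s = 11/2 (s = 3/2 + (1/2)*8 = 3/2 + 4 = 11/2 ≈ 5.5000)
M(w) = -40 - 24*w (M(w) = 8*(-3*w - 5) = 8*(-5 - 3*w) = -40 - 24*w)
S = 85/2 (S = 11/2 + 37 = 85/2 ≈ 42.500)
p = 85/2 ≈ 42.500
M(-18)*p = (-40 - 24*(-18))*(85/2) = (-40 + 432)*(85/2) = 392*(85/2) = 16660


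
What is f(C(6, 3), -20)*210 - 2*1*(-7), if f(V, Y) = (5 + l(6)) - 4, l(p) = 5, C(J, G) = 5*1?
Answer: 1274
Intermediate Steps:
C(J, G) = 5
f(V, Y) = 6 (f(V, Y) = (5 + 5) - 4 = 10 - 4 = 6)
f(C(6, 3), -20)*210 - 2*1*(-7) = 6*210 - 2*1*(-7) = 1260 - 2*(-7) = 1260 + 14 = 1274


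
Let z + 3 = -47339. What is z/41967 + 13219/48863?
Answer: -1758510373/2050633521 ≈ -0.85754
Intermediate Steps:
z = -47342 (z = -3 - 47339 = -47342)
z/41967 + 13219/48863 = -47342/41967 + 13219/48863 = -1758510373/2050633521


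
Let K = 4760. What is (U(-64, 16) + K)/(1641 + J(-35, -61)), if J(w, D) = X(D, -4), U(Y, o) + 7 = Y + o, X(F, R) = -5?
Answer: 4705/1636 ≈ 2.8759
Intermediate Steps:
U(Y, o) = -7 + Y + o (U(Y, o) = -7 + (Y + o) = -7 + Y + o)
J(w, D) = -5
(U(-64, 16) + K)/(1641 + J(-35, -61)) = ((-7 - 64 + 16) + 4760)/(1641 - 5) = (-55 + 4760)/1636 = 4705*(1/1636) = 4705/1636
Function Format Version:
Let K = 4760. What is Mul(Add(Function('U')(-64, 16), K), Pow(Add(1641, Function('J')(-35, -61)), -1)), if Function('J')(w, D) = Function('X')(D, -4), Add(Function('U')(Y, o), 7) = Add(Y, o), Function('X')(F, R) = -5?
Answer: Rational(4705, 1636) ≈ 2.8759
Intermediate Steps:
Function('U')(Y, o) = Add(-7, Y, o) (Function('U')(Y, o) = Add(-7, Add(Y, o)) = Add(-7, Y, o))
Function('J')(w, D) = -5
Mul(Add(Function('U')(-64, 16), K), Pow(Add(1641, Function('J')(-35, -61)), -1)) = Mul(Add(Add(-7, -64, 16), 4760), Pow(Add(1641, -5), -1)) = Mul(Add(-55, 4760), Pow(1636, -1)) = Mul(4705, Rational(1, 1636)) = Rational(4705, 1636)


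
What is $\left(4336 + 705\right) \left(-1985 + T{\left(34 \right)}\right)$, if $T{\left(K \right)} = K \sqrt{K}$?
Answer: $-10006385 + 171394 \sqrt{34} \approx -9.007 \cdot 10^{6}$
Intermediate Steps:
$T{\left(K \right)} = K^{\frac{3}{2}}$
$\left(4336 + 705\right) \left(-1985 + T{\left(34 \right)}\right) = \left(4336 + 705\right) \left(-1985 + 34^{\frac{3}{2}}\right) = 5041 \left(-1985 + 34 \sqrt{34}\right) = -10006385 + 171394 \sqrt{34}$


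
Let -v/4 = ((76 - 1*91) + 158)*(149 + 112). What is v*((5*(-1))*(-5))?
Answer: -3732300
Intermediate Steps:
v = -149292 (v = -4*((76 - 1*91) + 158)*(149 + 112) = -4*((76 - 91) + 158)*261 = -4*(-15 + 158)*261 = -572*261 = -4*37323 = -149292)
v*((5*(-1))*(-5)) = -149292*5*(-1)*(-5) = -(-746460)*(-5) = -149292*25 = -3732300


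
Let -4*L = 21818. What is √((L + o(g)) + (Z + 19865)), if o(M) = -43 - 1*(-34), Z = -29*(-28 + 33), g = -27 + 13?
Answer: √57026/2 ≈ 119.40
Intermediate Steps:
L = -10909/2 (L = -¼*21818 = -10909/2 ≈ -5454.5)
g = -14
Z = -145 (Z = -29*5 = -145)
o(M) = -9 (o(M) = -43 + 34 = -9)
√((L + o(g)) + (Z + 19865)) = √((-10909/2 - 9) + (-145 + 19865)) = √(-10927/2 + 19720) = √(28513/2) = √57026/2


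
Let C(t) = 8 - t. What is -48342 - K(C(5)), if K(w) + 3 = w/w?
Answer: -48340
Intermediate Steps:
K(w) = -2 (K(w) = -3 + w/w = -3 + 1 = -2)
-48342 - K(C(5)) = -48342 - 1*(-2) = -48342 + 2 = -48340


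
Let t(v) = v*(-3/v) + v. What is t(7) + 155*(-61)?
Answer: -9451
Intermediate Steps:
t(v) = -3 + v
t(7) + 155*(-61) = (-3 + 7) + 155*(-61) = 4 - 9455 = -9451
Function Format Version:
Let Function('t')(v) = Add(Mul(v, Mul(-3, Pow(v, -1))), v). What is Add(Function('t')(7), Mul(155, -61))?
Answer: -9451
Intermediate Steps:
Function('t')(v) = Add(-3, v)
Add(Function('t')(7), Mul(155, -61)) = Add(Add(-3, 7), Mul(155, -61)) = Add(4, -9455) = -9451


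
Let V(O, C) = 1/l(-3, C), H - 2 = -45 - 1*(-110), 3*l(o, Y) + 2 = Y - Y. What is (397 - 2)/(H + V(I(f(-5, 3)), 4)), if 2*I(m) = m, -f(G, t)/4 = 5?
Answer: 790/131 ≈ 6.0305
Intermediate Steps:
f(G, t) = -20 (f(G, t) = -4*5 = -20)
l(o, Y) = -2/3 (l(o, Y) = -2/3 + (Y - Y)/3 = -2/3 + (1/3)*0 = -2/3 + 0 = -2/3)
H = 67 (H = 2 + (-45 - 1*(-110)) = 2 + (-45 + 110) = 2 + 65 = 67)
I(m) = m/2
V(O, C) = -3/2 (V(O, C) = 1/(-2/3) = -3/2)
(397 - 2)/(H + V(I(f(-5, 3)), 4)) = (397 - 2)/(67 - 3/2) = 395/(131/2) = 395*(2/131) = 790/131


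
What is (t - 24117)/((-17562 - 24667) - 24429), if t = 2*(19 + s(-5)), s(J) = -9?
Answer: 24097/66658 ≈ 0.36150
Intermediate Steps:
t = 20 (t = 2*(19 - 9) = 2*10 = 20)
(t - 24117)/((-17562 - 24667) - 24429) = (20 - 24117)/((-17562 - 24667) - 24429) = -24097/(-42229 - 24429) = -24097/(-66658) = -24097*(-1/66658) = 24097/66658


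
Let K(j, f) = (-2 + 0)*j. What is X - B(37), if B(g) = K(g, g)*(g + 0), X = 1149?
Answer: 3887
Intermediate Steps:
K(j, f) = -2*j
B(g) = -2*g² (B(g) = (-2*g)*(g + 0) = (-2*g)*g = -2*g²)
X - B(37) = 1149 - (-2)*37² = 1149 - (-2)*1369 = 1149 - 1*(-2738) = 1149 + 2738 = 3887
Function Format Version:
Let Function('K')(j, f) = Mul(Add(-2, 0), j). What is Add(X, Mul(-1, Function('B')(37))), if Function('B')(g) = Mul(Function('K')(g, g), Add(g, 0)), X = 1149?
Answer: 3887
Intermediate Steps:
Function('K')(j, f) = Mul(-2, j)
Function('B')(g) = Mul(-2, Pow(g, 2)) (Function('B')(g) = Mul(Mul(-2, g), Add(g, 0)) = Mul(Mul(-2, g), g) = Mul(-2, Pow(g, 2)))
Add(X, Mul(-1, Function('B')(37))) = Add(1149, Mul(-1, Mul(-2, Pow(37, 2)))) = Add(1149, Mul(-1, Mul(-2, 1369))) = Add(1149, Mul(-1, -2738)) = Add(1149, 2738) = 3887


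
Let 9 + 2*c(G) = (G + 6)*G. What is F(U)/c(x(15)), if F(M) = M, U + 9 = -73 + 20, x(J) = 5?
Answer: -62/23 ≈ -2.6957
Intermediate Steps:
U = -62 (U = -9 + (-73 + 20) = -9 - 53 = -62)
c(G) = -9/2 + G*(6 + G)/2 (c(G) = -9/2 + ((G + 6)*G)/2 = -9/2 + ((6 + G)*G)/2 = -9/2 + (G*(6 + G))/2 = -9/2 + G*(6 + G)/2)
F(U)/c(x(15)) = -62/(-9/2 + (½)*5² + 3*5) = -62/(-9/2 + (½)*25 + 15) = -62/(-9/2 + 25/2 + 15) = -62/23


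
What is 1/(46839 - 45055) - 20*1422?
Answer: -50736959/1784 ≈ -28440.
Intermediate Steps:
1/(46839 - 45055) - 20*1422 = 1/1784 - 1*28440 = 1/1784 - 28440 = -50736959/1784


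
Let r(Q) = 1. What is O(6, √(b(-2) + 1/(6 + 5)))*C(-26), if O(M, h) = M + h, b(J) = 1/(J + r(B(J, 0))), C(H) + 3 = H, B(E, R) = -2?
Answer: -174 - 29*I*√110/11 ≈ -174.0 - 27.65*I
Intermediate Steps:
C(H) = -3 + H
b(J) = 1/(1 + J) (b(J) = 1/(J + 1) = 1/(1 + J))
O(6, √(b(-2) + 1/(6 + 5)))*C(-26) = (6 + √(1/(1 - 2) + 1/(6 + 5)))*(-3 - 26) = (6 + √(1/(-1) + 1/11))*(-29) = (6 + √(-1 + 1/11))*(-29) = (6 + √(-10/11))*(-29) = (6 + I*√110/11)*(-29) = -174 - 29*I*√110/11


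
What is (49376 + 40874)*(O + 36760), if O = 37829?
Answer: 6731657250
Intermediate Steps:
(49376 + 40874)*(O + 36760) = (49376 + 40874)*(37829 + 36760) = 90250*74589 = 6731657250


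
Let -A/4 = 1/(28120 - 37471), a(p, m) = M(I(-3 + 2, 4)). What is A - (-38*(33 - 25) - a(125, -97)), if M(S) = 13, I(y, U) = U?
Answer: 2964271/9351 ≈ 317.00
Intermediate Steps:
a(p, m) = 13
A = 4/9351 (A = -4/(28120 - 37471) = -4/(-9351) = -4*(-1/9351) = 4/9351 ≈ 0.00042776)
A - (-38*(33 - 25) - a(125, -97)) = 4/9351 - (-38*(33 - 25) - 1*13) = 4/9351 - (-38*8 - 13) = 4/9351 - (-304 - 13) = 4/9351 - 1*(-317) = 4/9351 + 317 = 2964271/9351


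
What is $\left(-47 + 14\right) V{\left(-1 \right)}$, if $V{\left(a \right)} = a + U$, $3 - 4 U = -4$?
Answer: $- \frac{99}{4} \approx -24.75$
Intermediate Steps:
$U = \frac{7}{4}$ ($U = \frac{3}{4} - -1 = \frac{3}{4} + 1 = \frac{7}{4} \approx 1.75$)
$V{\left(a \right)} = \frac{7}{4} + a$ ($V{\left(a \right)} = a + \frac{7}{4} = \frac{7}{4} + a$)
$\left(-47 + 14\right) V{\left(-1 \right)} = \left(-47 + 14\right) \left(\frac{7}{4} - 1\right) = \left(-33\right) \frac{3}{4} = - \frac{99}{4}$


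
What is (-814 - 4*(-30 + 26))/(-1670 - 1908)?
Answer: 399/1789 ≈ 0.22303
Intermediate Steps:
(-814 - 4*(-30 + 26))/(-1670 - 1908) = (-814 - 4*(-4))/(-3578) = (-814 + 16)*(-1/3578) = -798*(-1/3578) = 399/1789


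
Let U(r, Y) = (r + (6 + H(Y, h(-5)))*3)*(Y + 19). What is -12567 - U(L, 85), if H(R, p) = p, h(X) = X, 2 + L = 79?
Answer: -20887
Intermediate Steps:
L = 77 (L = -2 + 79 = 77)
U(r, Y) = (3 + r)*(19 + Y) (U(r, Y) = (r + (6 - 5)*3)*(Y + 19) = (r + 1*3)*(19 + Y) = (r + 3)*(19 + Y) = (3 + r)*(19 + Y))
-12567 - U(L, 85) = -12567 - (57 + 3*85 + 19*77 + 85*77) = -12567 - (57 + 255 + 1463 + 6545) = -12567 - 1*8320 = -12567 - 8320 = -20887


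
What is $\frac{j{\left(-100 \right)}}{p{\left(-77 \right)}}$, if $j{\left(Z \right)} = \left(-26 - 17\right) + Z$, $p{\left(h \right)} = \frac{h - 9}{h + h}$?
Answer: $- \frac{11011}{43} \approx -256.07$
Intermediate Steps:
$p{\left(h \right)} = \frac{-9 + h}{2 h}$
$j{\left(Z \right)} = -43 + Z$
$\frac{j{\left(-100 \right)}}{p{\left(-77 \right)}} = \frac{-43 - 100}{\frac{1}{2} \frac{1}{-77} \left(-9 - 77\right)} = - \frac{143}{\frac{1}{2} \left(- \frac{1}{77}\right) \left(-86\right)} = - \frac{143}{\frac{43}{77}} = \left(-143\right) \frac{77}{43} = - \frac{11011}{43}$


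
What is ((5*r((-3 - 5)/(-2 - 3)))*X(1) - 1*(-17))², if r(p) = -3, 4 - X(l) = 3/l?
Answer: 4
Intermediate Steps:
X(l) = 4 - 3/l
((5*r((-3 - 5)/(-2 - 3)))*X(1) - 1*(-17))² = ((5*(-3))*(4 - 3/1) - 1*(-17))² = (-15*(4 - 3*1) + 17)² = (-15*(4 - 3) + 17)² = (-15*1 + 17)² = (-15 + 17)² = 2² = 4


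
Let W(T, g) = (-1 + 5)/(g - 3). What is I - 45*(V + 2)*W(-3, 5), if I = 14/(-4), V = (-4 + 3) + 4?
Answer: -907/2 ≈ -453.50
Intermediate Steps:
W(T, g) = 4/(-3 + g)
V = 3 (V = -1 + 4 = 3)
I = -7/2 (I = 14*(-¼) = -7/2 ≈ -3.5000)
I - 45*(V + 2)*W(-3, 5) = -7/2 - 45*(3 + 2)*4/(-3 + 5) = -7/2 - 225*4/2 = -7/2 - 225*4*(½) = -7/2 - 225*2 = -7/2 - 45*10 = -7/2 - 450 = -907/2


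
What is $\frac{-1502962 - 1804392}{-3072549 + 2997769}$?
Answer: $\frac{1653677}{37390} \approx 44.228$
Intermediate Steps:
$\frac{-1502962 - 1804392}{-3072549 + 2997769} = \frac{-1502962 - 1804392}{-74780} = \left(-3307354\right) \left(- \frac{1}{74780}\right) = \frac{1653677}{37390}$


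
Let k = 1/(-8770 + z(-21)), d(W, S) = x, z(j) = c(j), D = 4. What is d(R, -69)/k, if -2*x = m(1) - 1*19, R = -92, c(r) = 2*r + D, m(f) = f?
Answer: -79272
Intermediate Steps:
c(r) = 4 + 2*r (c(r) = 2*r + 4 = 4 + 2*r)
z(j) = 4 + 2*j
x = 9 (x = -(1 - 1*19)/2 = -(1 - 19)/2 = -½*(-18) = 9)
d(W, S) = 9
k = -1/8808 (k = 1/(-8770 + (4 + 2*(-21))) = 1/(-8770 + (4 - 42)) = 1/(-8770 - 38) = 1/(-8808) = -1/8808 ≈ -0.00011353)
d(R, -69)/k = 9/(-1/8808) = 9*(-8808) = -79272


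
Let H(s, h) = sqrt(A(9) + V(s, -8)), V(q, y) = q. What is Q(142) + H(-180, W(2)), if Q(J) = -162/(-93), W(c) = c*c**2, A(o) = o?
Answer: 54/31 + 3*I*sqrt(19) ≈ 1.7419 + 13.077*I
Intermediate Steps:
W(c) = c**3
H(s, h) = sqrt(9 + s)
Q(J) = 54/31 (Q(J) = -162*(-1/93) = 54/31)
Q(142) + H(-180, W(2)) = 54/31 + sqrt(9 - 180) = 54/31 + sqrt(-171) = 54/31 + 3*I*sqrt(19)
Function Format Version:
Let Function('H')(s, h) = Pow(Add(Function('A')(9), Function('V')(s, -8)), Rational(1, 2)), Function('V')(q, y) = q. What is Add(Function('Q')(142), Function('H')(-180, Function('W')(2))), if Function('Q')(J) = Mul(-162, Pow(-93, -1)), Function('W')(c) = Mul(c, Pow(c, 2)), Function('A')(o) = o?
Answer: Add(Rational(54, 31), Mul(3, I, Pow(19, Rational(1, 2)))) ≈ Add(1.7419, Mul(13.077, I))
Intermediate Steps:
Function('W')(c) = Pow(c, 3)
Function('H')(s, h) = Pow(Add(9, s), Rational(1, 2))
Function('Q')(J) = Rational(54, 31) (Function('Q')(J) = Mul(-162, Rational(-1, 93)) = Rational(54, 31))
Add(Function('Q')(142), Function('H')(-180, Function('W')(2))) = Add(Rational(54, 31), Pow(Add(9, -180), Rational(1, 2))) = Add(Rational(54, 31), Pow(-171, Rational(1, 2))) = Add(Rational(54, 31), Mul(3, I, Pow(19, Rational(1, 2))))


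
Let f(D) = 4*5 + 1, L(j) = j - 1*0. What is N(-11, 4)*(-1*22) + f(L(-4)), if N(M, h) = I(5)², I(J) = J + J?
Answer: -2179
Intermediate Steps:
I(J) = 2*J
N(M, h) = 100 (N(M, h) = (2*5)² = 10² = 100)
L(j) = j (L(j) = j + 0 = j)
f(D) = 21 (f(D) = 20 + 1 = 21)
N(-11, 4)*(-1*22) + f(L(-4)) = 100*(-1*22) + 21 = 100*(-22) + 21 = -2200 + 21 = -2179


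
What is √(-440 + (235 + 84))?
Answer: 11*I ≈ 11.0*I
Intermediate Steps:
√(-440 + (235 + 84)) = √(-440 + 319) = √(-121) = 11*I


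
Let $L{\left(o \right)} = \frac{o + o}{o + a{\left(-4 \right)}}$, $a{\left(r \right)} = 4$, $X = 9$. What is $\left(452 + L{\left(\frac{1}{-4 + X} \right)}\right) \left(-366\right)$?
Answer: $- \frac{1158268}{7} \approx -1.6547 \cdot 10^{5}$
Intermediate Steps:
$L{\left(o \right)} = \frac{2 o}{4 + o}$ ($L{\left(o \right)} = \frac{o + o}{o + 4} = \frac{2 o}{4 + o}$)
$\left(452 + L{\left(\frac{1}{-4 + X} \right)}\right) \left(-366\right) = \left(452 + \frac{2}{\left(-4 + 9\right) \left(4 + \frac{1}{-4 + 9}\right)}\right) \left(-366\right) = \left(452 + \frac{2}{5 \left(4 + \frac{1}{5}\right)}\right) \left(-366\right) = \left(452 + 2 \cdot \frac{1}{5} \frac{1}{4 + \frac{1}{5}}\right) \left(-366\right) = \left(452 + 2 \cdot \frac{1}{5} \frac{1}{\frac{21}{5}}\right) \left(-366\right) = \left(452 + 2 \cdot \frac{1}{5} \cdot \frac{5}{21}\right) \left(-366\right) = \left(452 + \frac{2}{21}\right) \left(-366\right) = \frac{9494}{21} \left(-366\right) = - \frac{1158268}{7}$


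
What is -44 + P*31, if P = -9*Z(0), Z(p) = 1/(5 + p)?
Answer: -499/5 ≈ -99.800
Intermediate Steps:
P = -9/5 (P = -9/(5 + 0) = -9/5 ≈ -1.8000)
-44 + P*31 = -44 - 9/5*31 = -44 - 279/5 = -499/5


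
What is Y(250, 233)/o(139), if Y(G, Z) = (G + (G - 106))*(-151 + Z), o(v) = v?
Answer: 32308/139 ≈ 232.43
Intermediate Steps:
Y(G, Z) = (-151 + Z)*(-106 + 2*G) (Y(G, Z) = (G + (-106 + G))*(-151 + Z) = (-106 + 2*G)*(-151 + Z) = (-151 + Z)*(-106 + 2*G))
Y(250, 233)/o(139) = (16006 - 302*250 - 106*233 + 2*250*233)/139 = (16006 - 75500 - 24698 + 116500)*(1/139) = 32308*(1/139) = 32308/139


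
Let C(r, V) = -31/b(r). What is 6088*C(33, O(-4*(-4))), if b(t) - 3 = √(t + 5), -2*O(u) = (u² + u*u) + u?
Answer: 566184/29 - 188728*√38/29 ≈ -20594.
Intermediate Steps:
O(u) = -u² - u/2 (O(u) = -((u² + u*u) + u)/2 = -((u² + u²) + u)/2 = -(2*u² + u)/2 = -(u + 2*u²)/2 = -u² - u/2)
b(t) = 3 + √(5 + t) (b(t) = 3 + √(t + 5) = 3 + √(5 + t))
C(r, V) = -31/(3 + √(5 + r))
6088*C(33, O(-4*(-4))) = 6088*(-31/(3 + √(5 + 33))) = 6088*(-31/(3 + √38)) = -188728/(3 + √38)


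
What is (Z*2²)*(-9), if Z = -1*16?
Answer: 576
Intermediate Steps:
Z = -16
(Z*2²)*(-9) = -16*2²*(-9) = -16*4*(-9) = -64*(-9) = 576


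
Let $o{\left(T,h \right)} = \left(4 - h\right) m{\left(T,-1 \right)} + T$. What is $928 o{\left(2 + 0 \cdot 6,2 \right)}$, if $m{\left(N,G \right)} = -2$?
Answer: $-1856$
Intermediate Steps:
$o{\left(T,h \right)} = -8 + T + 2 h$ ($o{\left(T,h \right)} = \left(4 - h\right) \left(-2\right) + T = \left(-8 + 2 h\right) + T = -8 + T + 2 h$)
$928 o{\left(2 + 0 \cdot 6,2 \right)} = 928 \left(-8 + \left(2 + 0 \cdot 6\right) + 2 \cdot 2\right) = 928 \left(-8 + \left(2 + 0\right) + 4\right) = 928 \left(-8 + 2 + 4\right) = 928 \left(-2\right) = -1856$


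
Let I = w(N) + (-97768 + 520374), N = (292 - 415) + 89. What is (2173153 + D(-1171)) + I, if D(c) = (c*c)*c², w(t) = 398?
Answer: 1880304476238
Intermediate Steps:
N = -34 (N = -123 + 89 = -34)
D(c) = c⁴ (D(c) = c²*c² = c⁴)
I = 423004 (I = 398 + (-97768 + 520374) = 398 + 422606 = 423004)
(2173153 + D(-1171)) + I = (2173153 + (-1171)⁴) + 423004 = (2173153 + 1880301880081) + 423004 = 1880304053234 + 423004 = 1880304476238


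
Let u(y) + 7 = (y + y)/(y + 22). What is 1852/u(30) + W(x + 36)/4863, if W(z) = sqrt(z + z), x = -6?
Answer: -6019/19 + 2*sqrt(15)/4863 ≈ -316.79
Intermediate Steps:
u(y) = -7 + 2*y/(22 + y) (u(y) = -7 + (y + y)/(y + 22) = -7 + (2*y)/(22 + y) = -7 + 2*y/(22 + y))
W(z) = sqrt(2)*sqrt(z) (W(z) = sqrt(2*z) = sqrt(2)*sqrt(z))
1852/u(30) + W(x + 36)/4863 = 1852/(((-154 - 5*30)/(22 + 30))) + (sqrt(2)*sqrt(-6 + 36))/4863 = 1852/(((-154 - 150)/52)) + (sqrt(2)*sqrt(30))*(1/4863) = 1852/(((1/52)*(-304))) + (2*sqrt(15))*(1/4863) = 1852/(-76/13) + 2*sqrt(15)/4863 = 1852*(-13/76) + 2*sqrt(15)/4863 = -6019/19 + 2*sqrt(15)/4863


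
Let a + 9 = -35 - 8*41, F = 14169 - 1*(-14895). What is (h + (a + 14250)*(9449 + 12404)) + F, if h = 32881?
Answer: 303337879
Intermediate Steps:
F = 29064 (F = 14169 + 14895 = 29064)
a = -372 (a = -9 + (-35 - 8*41) = -9 + (-35 - 328) = -9 - 363 = -372)
(h + (a + 14250)*(9449 + 12404)) + F = (32881 + (-372 + 14250)*(9449 + 12404)) + 29064 = (32881 + 13878*21853) + 29064 = (32881 + 303275934) + 29064 = 303308815 + 29064 = 303337879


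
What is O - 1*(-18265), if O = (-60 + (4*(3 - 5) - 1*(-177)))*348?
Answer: 56197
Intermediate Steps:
O = 37932 (O = (-60 + (4*(-2) + 177))*348 = (-60 + (-8 + 177))*348 = (-60 + 169)*348 = 109*348 = 37932)
O - 1*(-18265) = 37932 - 1*(-18265) = 37932 + 18265 = 56197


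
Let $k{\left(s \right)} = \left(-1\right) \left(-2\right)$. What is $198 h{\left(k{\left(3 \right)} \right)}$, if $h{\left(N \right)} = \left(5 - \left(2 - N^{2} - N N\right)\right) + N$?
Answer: $2574$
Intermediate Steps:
$k{\left(s \right)} = 2$
$h{\left(N \right)} = 3 + N + 2 N^{2}$ ($h{\left(N \right)} = \left(5 + \left(\left(N^{2} + N^{2}\right) - 2\right)\right) + N = \left(5 + \left(2 N^{2} - 2\right)\right) + N = \left(5 + \left(-2 + 2 N^{2}\right)\right) + N = \left(3 + 2 N^{2}\right) + N = 3 + N + 2 N^{2}$)
$198 h{\left(k{\left(3 \right)} \right)} = 198 \left(3 + 2 + 2 \cdot 2^{2}\right) = 198 \left(3 + 2 + 2 \cdot 4\right) = 198 \left(3 + 2 + 8\right) = 198 \cdot 13 = 2574$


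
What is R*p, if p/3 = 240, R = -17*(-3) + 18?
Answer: 49680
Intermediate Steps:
R = 69 (R = 51 + 18 = 69)
p = 720 (p = 3*240 = 720)
R*p = 69*720 = 49680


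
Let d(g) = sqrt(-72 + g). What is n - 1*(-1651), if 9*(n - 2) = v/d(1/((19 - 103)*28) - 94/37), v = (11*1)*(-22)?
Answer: 1653 + 6776*I*sqrt(720040683)/58381677 ≈ 1653.0 + 3.1144*I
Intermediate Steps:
v = -242 (v = 11*(-22) = -242)
n = 2 + 6776*I*sqrt(720040683)/58381677 (n = 2 + (-242/sqrt(-72 + (1/((19 - 103)*28) - 94/37)))/9 = 2 + (-242/sqrt(-72 + ((1/28)/(-84) - 94*1/37)))/9 = 2 + (-242/sqrt(-72 + (-1/84*1/28 - 94/37)))/9 = 2 + (-242/sqrt(-72 + (-1/2352 - 94/37)))/9 = 2 + (-242/sqrt(-72 - 221125/87024))/9 = 2 + (-242*(-28*I*sqrt(720040683)/6486853))/9 = 2 + (-(-6776)*I*sqrt(720040683)/6486853)/9 = 2 + (6776*I*sqrt(720040683)/6486853)/9 = 2 + 6776*I*sqrt(720040683)/58381677 ≈ 2.0 + 3.1144*I)
n - 1*(-1651) = (2 + 6776*I*sqrt(720040683)/58381677) - 1*(-1651) = (2 + 6776*I*sqrt(720040683)/58381677) + 1651 = 1653 + 6776*I*sqrt(720040683)/58381677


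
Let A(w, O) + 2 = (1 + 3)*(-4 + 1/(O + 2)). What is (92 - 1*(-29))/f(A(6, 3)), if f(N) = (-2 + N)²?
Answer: 3025/9216 ≈ 0.32823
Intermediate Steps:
A(w, O) = -18 + 4/(2 + O) (A(w, O) = -2 + (1 + 3)*(-4 + 1/(O + 2)) = -2 + 4*(-4 + 1/(2 + O)) = -2 + (-16 + 4/(2 + O)) = -18 + 4/(2 + O))
(92 - 1*(-29))/f(A(6, 3)) = (92 - 1*(-29))/((-2 + 2*(-16 - 9*3)/(2 + 3))²) = (92 + 29)/((-2 + 2*(-16 - 27)/5)²) = 121/(-2 + 2*(⅕)*(-43))² = 121/(-2 - 86/5)² = 121/(-96/5)² = 121/(9216/25) = (25/9216)*121 = 3025/9216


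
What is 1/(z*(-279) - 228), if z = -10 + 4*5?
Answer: -1/3018 ≈ -0.00033135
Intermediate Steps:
z = 10 (z = -10 + 20 = 10)
1/(z*(-279) - 228) = 1/(10*(-279) - 228) = 1/(-2790 - 228) = 1/(-3018) = -1/3018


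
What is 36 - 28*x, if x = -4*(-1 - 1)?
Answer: -188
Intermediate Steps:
x = 8 (x = -4*(-2) = 8)
36 - 28*x = 36 - 28*8 = 36 - 224 = -188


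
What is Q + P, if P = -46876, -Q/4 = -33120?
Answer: 85604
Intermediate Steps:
Q = 132480 (Q = -4*(-33120) = 132480)
Q + P = 132480 - 46876 = 85604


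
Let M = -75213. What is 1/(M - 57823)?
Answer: -1/133036 ≈ -7.5168e-6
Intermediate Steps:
1/(M - 57823) = 1/(-75213 - 57823) = 1/(-133036) = -1/133036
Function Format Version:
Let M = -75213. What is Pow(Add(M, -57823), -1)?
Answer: Rational(-1, 133036) ≈ -7.5168e-6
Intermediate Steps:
Pow(Add(M, -57823), -1) = Pow(Add(-75213, -57823), -1) = Pow(-133036, -1) = Rational(-1, 133036)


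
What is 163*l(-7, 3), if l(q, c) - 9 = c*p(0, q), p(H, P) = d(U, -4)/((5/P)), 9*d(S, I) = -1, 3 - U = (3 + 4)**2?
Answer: 23146/15 ≈ 1543.1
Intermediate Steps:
U = -46 (U = 3 - (3 + 4)**2 = 3 - 1*7**2 = 3 - 1*49 = 3 - 49 = -46)
d(S, I) = -1/9 (d(S, I) = (1/9)*(-1) = -1/9)
p(H, P) = -P/45 (p(H, P) = -P/5/9 = -P/45)
l(q, c) = 9 - c*q/45 (l(q, c) = 9 + c*(-q/45) = 9 - c*q/45)
163*l(-7, 3) = 163*(9 - 1/45*3*(-7)) = 163*(9 + 7/15) = 163*(142/15) = 23146/15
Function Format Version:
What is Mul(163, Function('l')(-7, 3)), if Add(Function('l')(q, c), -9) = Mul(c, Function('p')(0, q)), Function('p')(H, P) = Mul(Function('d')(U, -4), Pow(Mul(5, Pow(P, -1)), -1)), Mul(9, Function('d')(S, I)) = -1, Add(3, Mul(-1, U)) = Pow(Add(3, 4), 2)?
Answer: Rational(23146, 15) ≈ 1543.1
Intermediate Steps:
U = -46 (U = Add(3, Mul(-1, Pow(Add(3, 4), 2))) = Add(3, Mul(-1, Pow(7, 2))) = Add(3, Mul(-1, 49)) = Add(3, -49) = -46)
Function('d')(S, I) = Rational(-1, 9) (Function('d')(S, I) = Mul(Rational(1, 9), -1) = Rational(-1, 9))
Function('p')(H, P) = Mul(Rational(-1, 45), P) (Function('p')(H, P) = Mul(Rational(-1, 9), Pow(Mul(5, Pow(P, -1)), -1)) = Mul(Rational(-1, 9), Mul(Rational(1, 5), P)) = Mul(Rational(-1, 45), P))
Function('l')(q, c) = Add(9, Mul(Rational(-1, 45), c, q)) (Function('l')(q, c) = Add(9, Mul(c, Mul(Rational(-1, 45), q))) = Add(9, Mul(Rational(-1, 45), c, q)))
Mul(163, Function('l')(-7, 3)) = Mul(163, Add(9, Mul(Rational(-1, 45), 3, -7))) = Mul(163, Add(9, Rational(7, 15))) = Mul(163, Rational(142, 15)) = Rational(23146, 15)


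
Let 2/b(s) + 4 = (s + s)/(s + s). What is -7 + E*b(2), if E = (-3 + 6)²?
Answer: -13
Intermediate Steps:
b(s) = -⅔ (b(s) = 2/(-4 + (s + s)/(s + s)) = 2/(-4 + (2*s)/((2*s))) = 2/(-4 + (2*s)*(1/(2*s))) = 2/(-4 + 1) = 2/(-3) = 2*(-⅓) = -⅔)
E = 9 (E = 3² = 9)
-7 + E*b(2) = -7 + 9*(-⅔) = -7 - 6 = -13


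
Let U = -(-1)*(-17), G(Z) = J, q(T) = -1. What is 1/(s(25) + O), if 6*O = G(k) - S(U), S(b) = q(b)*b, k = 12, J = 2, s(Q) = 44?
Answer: 2/83 ≈ 0.024096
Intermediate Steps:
G(Z) = 2
U = -17 (U = -1*17 = -17)
S(b) = -b
O = -5/2 (O = (2 - (-1)*(-17))/6 = (2 - 1*17)/6 = (2 - 17)/6 = (1/6)*(-15) = -5/2 ≈ -2.5000)
1/(s(25) + O) = 1/(44 - 5/2) = 1/(83/2) = 2/83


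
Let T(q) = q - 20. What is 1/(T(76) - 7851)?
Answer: -1/7795 ≈ -0.00012829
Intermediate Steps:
T(q) = -20 + q
1/(T(76) - 7851) = 1/((-20 + 76) - 7851) = 1/(56 - 7851) = 1/(-7795) = -1/7795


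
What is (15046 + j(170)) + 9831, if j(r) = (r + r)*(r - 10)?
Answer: 79277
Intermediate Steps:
j(r) = 2*r*(-10 + r) (j(r) = (2*r)*(-10 + r) = 2*r*(-10 + r))
(15046 + j(170)) + 9831 = (15046 + 2*170*(-10 + 170)) + 9831 = (15046 + 2*170*160) + 9831 = (15046 + 54400) + 9831 = 69446 + 9831 = 79277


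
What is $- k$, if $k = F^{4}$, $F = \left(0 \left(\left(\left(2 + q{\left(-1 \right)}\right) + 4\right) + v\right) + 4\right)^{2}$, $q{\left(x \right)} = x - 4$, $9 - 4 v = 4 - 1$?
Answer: $-65536$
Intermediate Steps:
$v = \frac{3}{2}$ ($v = \frac{9}{4} - \frac{4 - 1}{4} = \frac{9}{4} - \frac{3}{4} = \frac{3}{2} \approx 1.5$)
$q{\left(x \right)} = -4 + x$
$F = 16$ ($F = \left(0 \left(\left(\left(2 - 5\right) + 4\right) + \frac{3}{2}\right) + 4\right)^{2} = \left(0 \left(\left(-3 + 4\right) + \frac{3}{2}\right) + 4\right)^{2} = \left(0 \left(1 + \frac{3}{2}\right) + 4\right)^{2} = \left(0 \cdot \frac{5}{2} + 4\right)^{2} = \left(0 + 4\right)^{2} = 4^{2} = 16$)
$k = 65536$ ($k = 16^{4} = 65536$)
$- k = \left(-1\right) 65536 = -65536$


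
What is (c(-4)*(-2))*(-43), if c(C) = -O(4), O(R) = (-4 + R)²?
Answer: 0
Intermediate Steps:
c(C) = 0 (c(C) = -(-4 + 4)² = -1*0² = -1*0 = 0)
(c(-4)*(-2))*(-43) = (0*(-2))*(-43) = 0*(-43) = 0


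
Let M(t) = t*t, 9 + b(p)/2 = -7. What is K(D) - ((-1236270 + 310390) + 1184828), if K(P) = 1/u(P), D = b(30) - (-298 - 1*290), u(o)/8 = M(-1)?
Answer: -2071583/8 ≈ -2.5895e+5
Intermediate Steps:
b(p) = -32 (b(p) = -18 + 2*(-7) = -18 - 14 = -32)
M(t) = t**2
u(o) = 8 (u(o) = 8*(-1)**2 = 8*1 = 8)
D = 556 (D = -32 - (-298 - 1*290) = -32 - (-298 - 290) = -32 - 1*(-588) = -32 + 588 = 556)
K(P) = 1/8
K(D) - ((-1236270 + 310390) + 1184828) = 1/8 - ((-1236270 + 310390) + 1184828) = 1/8 - (-925880 + 1184828) = 1/8 - 1*258948 = 1/8 - 258948 = -2071583/8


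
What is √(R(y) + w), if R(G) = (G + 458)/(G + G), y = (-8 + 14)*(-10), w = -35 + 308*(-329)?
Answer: I*√91233285/30 ≈ 318.39*I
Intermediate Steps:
w = -101367 (w = -35 - 101332 = -101367)
y = -60 (y = 6*(-10) = -60)
R(G) = (458 + G)/(2*G) (R(G) = (458 + G)/((2*G)) = (458 + G)*(1/(2*G)) = (458 + G)/(2*G))
√(R(y) + w) = √((½)*(458 - 60)/(-60) - 101367) = √((½)*(-1/60)*398 - 101367) = √(-199/60 - 101367) = √(-6082219/60) = I*√91233285/30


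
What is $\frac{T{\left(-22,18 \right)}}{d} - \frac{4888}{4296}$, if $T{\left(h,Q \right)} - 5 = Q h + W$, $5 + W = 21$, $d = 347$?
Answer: $- \frac{413392}{186339} \approx -2.2185$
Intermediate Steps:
$W = 16$ ($W = -5 + 21 = 16$)
$T{\left(h,Q \right)} = 21 + Q h$ ($T{\left(h,Q \right)} = 5 + \left(Q h + 16\right) = 5 + \left(16 + Q h\right) = 21 + Q h$)
$\frac{T{\left(-22,18 \right)}}{d} - \frac{4888}{4296} = \frac{21 + 18 \left(-22\right)}{347} - \frac{4888}{4296} = \left(21 - 396\right) \frac{1}{347} - \frac{611}{537} = \left(-375\right) \frac{1}{347} - \frac{611}{537} = - \frac{375}{347} - \frac{611}{537} = - \frac{413392}{186339}$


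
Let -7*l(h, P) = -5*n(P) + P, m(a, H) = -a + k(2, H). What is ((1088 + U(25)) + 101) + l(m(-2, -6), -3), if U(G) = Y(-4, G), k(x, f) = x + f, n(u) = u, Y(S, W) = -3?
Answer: 8290/7 ≈ 1184.3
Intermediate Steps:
k(x, f) = f + x
U(G) = -3
m(a, H) = 2 + H - a (m(a, H) = -a + (H + 2) = -a + (2 + H) = 2 + H - a)
l(h, P) = 4*P/7 (l(h, P) = -(-5*P + P)/7 = -(-4)*P/7 = 4*P/7)
((1088 + U(25)) + 101) + l(m(-2, -6), -3) = ((1088 - 3) + 101) + (4/7)*(-3) = (1085 + 101) - 12/7 = 1186 - 12/7 = 8290/7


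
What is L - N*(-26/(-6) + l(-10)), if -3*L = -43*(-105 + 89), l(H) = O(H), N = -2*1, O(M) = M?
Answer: -722/3 ≈ -240.67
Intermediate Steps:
N = -2
l(H) = H
L = -688/3 (L = -(-43)*(-105 + 89)/3 = -(-43)*(-16)/3 = -⅓*688 = -688/3 ≈ -229.33)
L - N*(-26/(-6) + l(-10)) = -688/3 - (-2)*(-26/(-6) - 10) = -688/3 - (-2)*(-26*(-⅙) - 10) = -688/3 - (-2)*(13/3 - 10) = -688/3 - (-2)*(-17)/3 = -688/3 - 1*34/3 = -688/3 - 34/3 = -722/3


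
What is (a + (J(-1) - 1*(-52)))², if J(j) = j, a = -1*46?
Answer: 25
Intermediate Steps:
a = -46
(a + (J(-1) - 1*(-52)))² = (-46 + (-1 - 1*(-52)))² = (-46 + (-1 + 52))² = (-46 + 51)² = 5² = 25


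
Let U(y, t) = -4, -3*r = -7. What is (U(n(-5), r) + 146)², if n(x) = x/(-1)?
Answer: 20164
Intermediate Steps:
r = 7/3 (r = -⅓*(-7) = 7/3 ≈ 2.3333)
n(x) = -x (n(x) = x*(-1) = -x)
(U(n(-5), r) + 146)² = (-4 + 146)² = 142² = 20164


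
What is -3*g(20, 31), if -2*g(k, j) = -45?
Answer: -135/2 ≈ -67.500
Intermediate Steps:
g(k, j) = 45/2 (g(k, j) = -½*(-45) = 45/2)
-3*g(20, 31) = -3*45/2 = -135/2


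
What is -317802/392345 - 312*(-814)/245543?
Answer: 21609018474/96337568335 ≈ 0.22431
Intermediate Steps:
-317802/392345 - 312*(-814)/245543 = -317802*1/392345 + 253968*(1/245543) = -317802/392345 + 253968/245543 = 21609018474/96337568335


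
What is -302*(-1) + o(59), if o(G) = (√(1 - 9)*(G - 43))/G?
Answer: 302 + 32*I*√2/59 ≈ 302.0 + 0.76703*I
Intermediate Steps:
o(G) = 2*I*√2*(-43 + G)/G (o(G) = (√(-8)*(-43 + G))/G = ((2*I*√2)*(-43 + G))/G = (2*I*√2*(-43 + G))/G = 2*I*√2*(-43 + G)/G)
-302*(-1) + o(59) = -302*(-1) + 2*I*√2*(-43 + 59)/59 = 302 + 2*I*√2*(1/59)*16 = 302 + 32*I*√2/59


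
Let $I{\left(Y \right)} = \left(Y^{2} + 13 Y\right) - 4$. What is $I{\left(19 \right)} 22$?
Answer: $13288$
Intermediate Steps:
$I{\left(Y \right)} = -4 + Y^{2} + 13 Y$
$I{\left(19 \right)} 22 = \left(-4 + 19^{2} + 13 \cdot 19\right) 22 = \left(-4 + 361 + 247\right) 22 = 604 \cdot 22 = 13288$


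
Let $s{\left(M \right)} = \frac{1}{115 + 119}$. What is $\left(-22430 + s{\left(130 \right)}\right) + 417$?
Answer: $- \frac{5151041}{234} \approx -22013.0$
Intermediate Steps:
$s{\left(M \right)} = \frac{1}{234}$
$\left(-22430 + s{\left(130 \right)}\right) + 417 = \left(-22430 + \frac{1}{234}\right) + 417 = - \frac{5248619}{234} + 417 = - \frac{5151041}{234}$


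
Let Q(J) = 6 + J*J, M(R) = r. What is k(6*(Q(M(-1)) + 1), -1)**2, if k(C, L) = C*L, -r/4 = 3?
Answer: 820836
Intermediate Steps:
r = -12 (r = -4*3 = -12)
M(R) = -12
Q(J) = 6 + J**2
k(6*(Q(M(-1)) + 1), -1)**2 = ((6*((6 + (-12)**2) + 1))*(-1))**2 = ((6*((6 + 144) + 1))*(-1))**2 = ((6*(150 + 1))*(-1))**2 = ((6*151)*(-1))**2 = (906*(-1))**2 = (-906)**2 = 820836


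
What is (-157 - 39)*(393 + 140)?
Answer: -104468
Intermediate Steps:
(-157 - 39)*(393 + 140) = -196*533 = -104468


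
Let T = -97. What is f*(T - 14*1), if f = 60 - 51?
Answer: -999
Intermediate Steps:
f = 9
f*(T - 14*1) = 9*(-97 - 14*1) = 9*(-97 - 14) = 9*(-111) = -999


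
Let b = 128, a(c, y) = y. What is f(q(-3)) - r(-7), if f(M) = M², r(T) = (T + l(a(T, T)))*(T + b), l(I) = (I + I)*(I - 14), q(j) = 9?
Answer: -34646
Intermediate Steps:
l(I) = 2*I*(-14 + I) (l(I) = (2*I)*(-14 + I) = 2*I*(-14 + I))
r(T) = (128 + T)*(T + 2*T*(-14 + T)) (r(T) = (T + 2*T*(-14 + T))*(T + 128) = (T + 2*T*(-14 + T))*(128 + T) = (128 + T)*(T + 2*T*(-14 + T)))
f(q(-3)) - r(-7) = 9² - (-7)*(-3456 + 2*(-7)² + 229*(-7)) = 81 - (-7)*(-3456 + 2*49 - 1603) = 81 - (-7)*(-3456 + 98 - 1603) = 81 - (-7)*(-4961) = 81 - 1*34727 = 81 - 34727 = -34646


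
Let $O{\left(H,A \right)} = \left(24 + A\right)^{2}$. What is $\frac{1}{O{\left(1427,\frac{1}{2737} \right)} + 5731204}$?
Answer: $\frac{7491169}{42937732782197} \approx 1.7447 \cdot 10^{-7}$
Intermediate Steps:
$\frac{1}{O{\left(1427,\frac{1}{2737} \right)} + 5731204} = \frac{1}{\left(24 + \frac{1}{2737}\right)^{2} + 5731204} = \frac{1}{\left(\frac{65689}{2737}\right)^{2} + 5731204} = \frac{1}{\frac{4315044721}{7491169} + 5731204} = \frac{1}{\frac{42937732782197}{7491169}} = \frac{7491169}{42937732782197}$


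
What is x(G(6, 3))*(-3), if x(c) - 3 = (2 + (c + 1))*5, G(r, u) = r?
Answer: -144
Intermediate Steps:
x(c) = 18 + 5*c (x(c) = 3 + (2 + (c + 1))*5 = 3 + (2 + (1 + c))*5 = 3 + (3 + c)*5 = 3 + (15 + 5*c) = 18 + 5*c)
x(G(6, 3))*(-3) = (18 + 5*6)*(-3) = (18 + 30)*(-3) = 48*(-3) = -144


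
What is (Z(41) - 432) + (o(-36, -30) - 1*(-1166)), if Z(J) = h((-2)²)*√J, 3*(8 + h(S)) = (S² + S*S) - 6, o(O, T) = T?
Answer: 704 + 2*√41/3 ≈ 708.27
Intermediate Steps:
h(S) = -10 + 2*S²/3 (h(S) = -8 + ((S² + S*S) - 6)/3 = -8 + ((S² + S²) - 6)/3 = -8 + (2*S² - 6)/3 = -8 + (-6 + 2*S²)/3 = -8 + (-2 + 2*S²/3) = -10 + 2*S²/3)
Z(J) = 2*√J/3 (Z(J) = (-10 + 2*((-2)²)²/3)*√J = (-10 + (⅔)*4²)*√J = (-10 + (⅔)*16)*√J = (-10 + 32/3)*√J = 2*√J/3)
(Z(41) - 432) + (o(-36, -30) - 1*(-1166)) = (2*√41/3 - 432) + (-30 - 1*(-1166)) = (-432 + 2*√41/3) + (-30 + 1166) = (-432 + 2*√41/3) + 1136 = 704 + 2*√41/3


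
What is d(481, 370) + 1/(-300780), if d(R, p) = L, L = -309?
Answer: -92941021/300780 ≈ -309.00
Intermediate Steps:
d(R, p) = -309
d(481, 370) + 1/(-300780) = -309 + 1/(-300780) = -309 - 1/300780 = -92941021/300780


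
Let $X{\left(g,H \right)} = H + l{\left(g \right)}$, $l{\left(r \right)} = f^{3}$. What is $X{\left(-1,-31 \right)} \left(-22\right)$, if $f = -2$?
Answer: $858$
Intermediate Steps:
$l{\left(r \right)} = -8$ ($l{\left(r \right)} = \left(-2\right)^{3} = -8$)
$X{\left(g,H \right)} = -8 + H$ ($X{\left(g,H \right)} = H - 8 = -8 + H$)
$X{\left(-1,-31 \right)} \left(-22\right) = \left(-8 - 31\right) \left(-22\right) = \left(-39\right) \left(-22\right) = 858$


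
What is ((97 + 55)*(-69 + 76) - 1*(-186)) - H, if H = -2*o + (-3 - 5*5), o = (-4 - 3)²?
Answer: 1376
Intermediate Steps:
o = 49 (o = (-7)² = 49)
H = -126 (H = -2*49 + (-3 - 5*5) = -98 + (-3 - 25) = -98 - 28 = -126)
((97 + 55)*(-69 + 76) - 1*(-186)) - H = ((97 + 55)*(-69 + 76) - 1*(-186)) - 1*(-126) = (152*7 + 186) + 126 = (1064 + 186) + 126 = 1250 + 126 = 1376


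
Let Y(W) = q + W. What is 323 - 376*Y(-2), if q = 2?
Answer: 323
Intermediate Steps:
Y(W) = 2 + W
323 - 376*Y(-2) = 323 - 376*(2 - 2) = 323 - 376*0 = 323 + 0 = 323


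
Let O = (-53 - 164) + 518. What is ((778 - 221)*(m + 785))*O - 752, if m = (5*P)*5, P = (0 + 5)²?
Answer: 236395618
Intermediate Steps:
P = 25 (P = 5² = 25)
m = 625 (m = (5*25)*5 = 125*5 = 625)
O = 301 (O = -217 + 518 = 301)
((778 - 221)*(m + 785))*O - 752 = ((778 - 221)*(625 + 785))*301 - 752 = (557*1410)*301 - 752 = 785370*301 - 752 = 236396370 - 752 = 236395618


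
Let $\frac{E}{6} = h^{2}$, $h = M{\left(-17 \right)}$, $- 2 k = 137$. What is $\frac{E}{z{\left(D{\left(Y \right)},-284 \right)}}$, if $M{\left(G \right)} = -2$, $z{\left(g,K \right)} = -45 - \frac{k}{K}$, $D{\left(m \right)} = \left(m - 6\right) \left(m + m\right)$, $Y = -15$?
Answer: $- \frac{13632}{25697} \approx -0.53049$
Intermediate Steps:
$k = - \frac{137}{2}$ ($k = \left(- \frac{1}{2}\right) 137 = - \frac{137}{2} \approx -68.5$)
$D{\left(m \right)} = 2 m \left(-6 + m\right)$ ($D{\left(m \right)} = \left(-6 + m\right) 2 m = 2 m \left(-6 + m\right)$)
$z{\left(g,K \right)} = -45 + \frac{137}{2 K}$ ($z{\left(g,K \right)} = -45 - - \frac{137}{2 K} = -45 + \frac{137}{2 K}$)
$h = -2$
$E = 24$ ($E = 6 \left(-2\right)^{2} = 6 \cdot 4 = 24$)
$\frac{E}{z{\left(D{\left(Y \right)},-284 \right)}} = \frac{24}{-45 + \frac{137}{2 \left(-284\right)}} = \frac{24}{-45 + \frac{137}{2} \left(- \frac{1}{284}\right)} = \frac{24}{-45 - \frac{137}{568}} = \frac{24}{- \frac{25697}{568}} = 24 \left(- \frac{568}{25697}\right) = - \frac{13632}{25697}$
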